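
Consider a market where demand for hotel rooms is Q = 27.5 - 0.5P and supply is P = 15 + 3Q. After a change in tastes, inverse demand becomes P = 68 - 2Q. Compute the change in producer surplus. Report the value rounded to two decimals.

Rewriting demand in inverse form: P = 55 - 2Q.
Initial equilibrium: Q_0 = 8, P_0 = 39; CS_0 = (1/2)(8)(16) = 64, PS_0 = (1/2)(8)(24) = 96.
New equilibrium: 68 - 2Q = 15 + 3Q gives Q_1 = 10.6, P_1 = 46.8; CS_1 = 112.36, PS_1 = 168.54.
Change in producer surplus = 168.54 - 96 = 72.54.

72.54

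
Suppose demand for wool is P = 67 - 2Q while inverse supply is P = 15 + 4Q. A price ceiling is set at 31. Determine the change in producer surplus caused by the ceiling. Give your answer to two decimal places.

Without the control, 67 - 2Q = 15 + 4Q so Q* = 8.6667 and P* = 49.6667.
At the ceiling price 31, quantity supplied is (31 - 15)/4 = 4; supply is the short side, so Q = 4 trades at P = 31.
PS goes from (1/2)(8.6667)(34.6667) = 150.2222 to 32 (computed as (31 - 15)(4) - (1/2)(4)(4)^2), a change of -118.2222.

-118.22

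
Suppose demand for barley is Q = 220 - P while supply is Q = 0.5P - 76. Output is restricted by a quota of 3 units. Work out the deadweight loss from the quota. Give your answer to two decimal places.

580.17

Rewriting demand in inverse form: P = 220 - Q.
Rewriting supply in inverse form: P = 152 + 2Q.
Unrestricted equilibrium: Q* = (220 - 152)/(1 + 2) = 22.6667.
At Q = 3 the demand price is 220 - (3) = 217 and the supply price is 152 + 2(3) = 158.
Deadweight loss is the triangle between the curves from 3 to 22.6667: (1/2)(217 - 158)(22.6667 - 3) = 580.1667.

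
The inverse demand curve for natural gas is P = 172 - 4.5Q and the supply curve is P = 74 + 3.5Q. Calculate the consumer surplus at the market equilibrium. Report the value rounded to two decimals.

337.64

Equilibrium: 172 - 4.5Q = 74 + 3.5Q, so Q* = 12.25 and P* = 116.875.
Consumer surplus is the triangle under demand above P*: (1/2)(12.25)(172 - 116.875) = (1/2)(12.25)(55.125) = 337.6406.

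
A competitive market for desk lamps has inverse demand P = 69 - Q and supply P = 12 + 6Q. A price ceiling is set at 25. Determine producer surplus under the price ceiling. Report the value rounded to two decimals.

Without the control, 69 - Q = 12 + 6Q so Q* = 8.1429 and P* = 60.8571.
At the ceiling price 25, quantity supplied is (25 - 12)/6 = 2.1667; supply is the short side, so Q = 2.1667 trades at P = 25.
PS is the triangle above supply below 25: (1/2)(2.1667)(25 - 12) = 14.0833.

14.08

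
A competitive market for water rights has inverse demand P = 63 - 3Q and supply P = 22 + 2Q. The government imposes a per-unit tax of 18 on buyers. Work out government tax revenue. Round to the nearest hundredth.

82.80

Pre-tax equilibrium: 63 - 3Q = 22 + 2Q gives Q* = 8.2, P* = 38.4.
With the tax, buyers' net willingness to pay falls by 18: (63 - 18) - 3Q = 22 + 2Q, so Q_t = 4.6. Buyers pay P_b = 49.2; sellers receive P_s = P_b - 18 = 31.2.
Tax revenue = t x Q_t = 18 x 4.6 = 82.8.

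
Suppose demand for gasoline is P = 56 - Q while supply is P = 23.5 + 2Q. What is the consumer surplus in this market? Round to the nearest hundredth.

Equilibrium: 56 - Q = 23.5 + 2Q, so Q* = 10.8333 and P* = 45.1667.
The demand choke price is 56, so CS = (1/2)(Q*)(56 - P*) = (1/2)(10.8333)(10.8333) = 58.6806.

58.68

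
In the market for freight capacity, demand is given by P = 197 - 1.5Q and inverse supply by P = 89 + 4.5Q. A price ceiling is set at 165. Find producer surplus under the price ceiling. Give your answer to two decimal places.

Without the control, 197 - 1.5Q = 89 + 4.5Q so Q* = 18 and P* = 170.
At the ceiling price 165, quantity supplied is (165 - 89)/4.5 = 16.8889; supply is the short side, so Q = 16.8889 trades at P = 165.
PS is the triangle above supply below 165: (1/2)(16.8889)(165 - 89) = 641.7778.

641.78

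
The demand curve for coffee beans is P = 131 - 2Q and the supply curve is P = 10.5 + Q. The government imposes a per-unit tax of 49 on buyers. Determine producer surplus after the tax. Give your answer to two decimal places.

284.01

Without the tax, 131 - 2Q = 10.5 + Q so Q* = 40.1667 and P* = 50.6667.
A tax on buyers shifts demand down by 49: (131 - 49) - 2Q = 10.5 + Q, so Q_t = 23.8333. Buyers pay P_b = 83.3333; sellers receive P_s = P_b - 49 = 34.3333.
PS = (1/2)(Q_t)(P_s - 10.5) = (1/2)(23.8333)(23.8333) = 284.0139.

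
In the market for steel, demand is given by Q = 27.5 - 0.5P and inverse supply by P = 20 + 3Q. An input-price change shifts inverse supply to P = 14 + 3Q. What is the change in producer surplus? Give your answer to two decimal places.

Rewriting demand in inverse form: P = 55 - 2Q.
Initial equilibrium: Q_0 = 7, P_0 = 41; CS_0 = (1/2)(7)(14) = 49, PS_0 = (1/2)(7)(21) = 73.5.
New equilibrium: 55 - 2Q = 14 + 3Q gives Q_1 = 8.2, P_1 = 38.6; CS_1 = 67.24, PS_1 = 100.86.
Change in producer surplus = 100.86 - 73.5 = 27.36.

27.36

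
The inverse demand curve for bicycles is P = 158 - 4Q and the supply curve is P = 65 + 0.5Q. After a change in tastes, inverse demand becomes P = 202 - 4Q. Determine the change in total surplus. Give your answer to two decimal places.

Initial equilibrium: Q_0 = 20.6667, P_0 = 75.3333; CS_0 = (1/2)(20.6667)(82.6667) = 854.2222, PS_0 = (1/2)(20.6667)(10.3333) = 106.7778.
New equilibrium: 202 - 4Q = 65 + 0.5Q gives Q_1 = 30.4444, P_1 = 80.2222; CS_1 = 1853.7284, PS_1 = 231.716.
Change in total surplus = (1853.7284 + 231.716) - (854.2222 + 106.7778) = 1124.4444.

1124.44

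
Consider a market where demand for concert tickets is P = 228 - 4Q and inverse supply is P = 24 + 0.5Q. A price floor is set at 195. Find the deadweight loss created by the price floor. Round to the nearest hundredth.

Without the control, 228 - 4Q = 24 + 0.5Q so Q* = 45.3333 and P* = 46.6667.
At P = 195, buyers demand (228 - 195)/4 = 8.25 while sellers would supply more, so the quantity traded is 8.25 at price 195.
The lost-trades triangle has base Q* - 8.25 = 37.0833 and height equal to the gap between the curves at Q = 8.25, which is 195 - 28.125 = 166.875. DWL = (1/2)(37.0833)(166.875) = 3094.1406.

3094.14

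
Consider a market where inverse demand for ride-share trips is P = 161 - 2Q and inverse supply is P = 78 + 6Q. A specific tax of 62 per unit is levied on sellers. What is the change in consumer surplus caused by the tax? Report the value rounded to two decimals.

-100.75

Pre-tax equilibrium: 161 - 2Q = 78 + 6Q gives Q* = 10.375, P* = 140.25.
With the tax, sellers need 62 more per unit: 161 - 2Q = 78 + 6Q + 62, so Q_t = 2.625. Buyers pay P_b = 155.75; sellers receive P_s = P_b - 62 = 93.75.
CS falls from (1/2)(10.375)(20.75) = 107.6406 to (1/2)(2.625)(5.25) = 6.8906, a change of -100.75.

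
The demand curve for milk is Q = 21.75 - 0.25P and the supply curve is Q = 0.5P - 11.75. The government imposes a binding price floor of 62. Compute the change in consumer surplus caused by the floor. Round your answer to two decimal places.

-145.89

Rewriting demand in inverse form: P = 87 - 4Q.
Rewriting supply in inverse form: P = 23.5 + 2Q.
Free-market equilibrium: 87 - 4Q = 23.5 + 2Q gives Q* = 10.5833, P* = 44.6667.
At the floor price 62, quantity demanded is (87 - 62)/4 = 6.25; demand is the short side, so Q = 6.25 trades at P = 62.
CS goes from (1/2)(10.5833)(42.3333) = 224.0139 to 78.125 (computed as (87 - 62)(6.25) - (1/2)(4)(6.25)^2), a change of -145.8889.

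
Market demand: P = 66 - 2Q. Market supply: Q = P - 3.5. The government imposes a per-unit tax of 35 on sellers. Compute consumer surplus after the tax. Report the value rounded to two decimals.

Rewriting supply in inverse form: P = 3.5 + Q.
Pre-tax equilibrium: 66 - 2Q = 3.5 + Q gives Q* = 20.8333, P* = 24.3333.
A tax on sellers shifts supply up by 35: 66 - 2Q = 3.5 + Q + 35, so Q_t = 9.1667. Buyers pay P_b = 47.6667; sellers receive P_s = P_b - 35 = 12.6667.
Consumer surplus is the triangle under demand above P_b: (1/2)(9.1667)(66 - 47.6667) = 84.0278.

84.03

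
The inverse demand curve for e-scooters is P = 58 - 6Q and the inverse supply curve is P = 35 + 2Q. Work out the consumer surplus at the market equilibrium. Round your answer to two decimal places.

24.80

Equilibrium: 58 - 6Q = 35 + 2Q, so Q* = 2.875 and P* = 40.75.
The demand choke price is 58, so CS = (1/2)(Q*)(58 - P*) = (1/2)(2.875)(17.25) = 24.7969.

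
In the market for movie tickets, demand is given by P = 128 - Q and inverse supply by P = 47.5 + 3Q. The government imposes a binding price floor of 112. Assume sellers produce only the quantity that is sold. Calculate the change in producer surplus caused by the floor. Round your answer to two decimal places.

Free-market equilibrium: 128 - Q = 47.5 + 3Q gives Q* = 20.125, P* = 107.875.
At the floor price 112, quantity demanded is (128 - 112)/1 = 16; demand is the short side, so Q = 16 trades at P = 112.
PS goes from (1/2)(20.125)(60.375) = 607.5234 to 648 (computed as (112 - 47.5)(16) - (1/2)(3)(16)^2), a change of 40.4766.

40.48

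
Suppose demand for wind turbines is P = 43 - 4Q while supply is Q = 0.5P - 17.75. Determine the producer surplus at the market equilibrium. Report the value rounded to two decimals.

Rewriting supply in inverse form: P = 35.5 + 2Q.
Setting demand equal to supply, 7.5 = 6Q, so Q* = 1.25 and P* = 38.
Producer surplus is the triangle above supply below P*: (1/2)(1.25)(38 - 35.5) = (1/2)(1.25)(2.5) = 1.5625.

1.56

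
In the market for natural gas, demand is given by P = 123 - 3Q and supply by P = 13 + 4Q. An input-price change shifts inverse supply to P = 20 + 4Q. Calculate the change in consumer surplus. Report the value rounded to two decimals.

Initial equilibrium: Q_0 = 15.7143, P_0 = 75.8571; CS_0 = (1/2)(15.7143)(47.1429) = 370.4082, PS_0 = (1/2)(15.7143)(62.8571) = 493.8776.
New equilibrium: 123 - 3Q = 20 + 4Q gives Q_1 = 14.7143, P_1 = 78.8571; CS_1 = 324.7653, PS_1 = 433.0204.
Change in consumer surplus = 324.7653 - 370.4082 = -45.6429.

-45.64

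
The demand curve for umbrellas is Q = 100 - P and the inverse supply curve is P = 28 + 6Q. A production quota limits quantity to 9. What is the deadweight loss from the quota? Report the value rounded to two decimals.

Rewriting demand in inverse form: P = 100 - Q.
Unrestricted equilibrium: Q* = (100 - 28)/(1 + 6) = 10.2857.
At Q = 9 the demand price is 100 - (9) = 91 and the supply price is 28 + 6(9) = 82.
Deadweight loss is the triangle between the curves from 9 to 10.2857: (1/2)(91 - 82)(10.2857 - 9) = 5.7857.

5.79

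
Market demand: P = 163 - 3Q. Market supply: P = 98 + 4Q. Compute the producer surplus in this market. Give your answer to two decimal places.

Set 163 - 3Q = 98 + 4Q, which gives 65 = 7Q, so Q* = 9.2857 and P* = 163 - 3(9.2857) = 135.1429.
PS is the area between P* and the supply curve from 0 to Q*: (1/2)(9.2857)(37.1429) = 172.449.

172.45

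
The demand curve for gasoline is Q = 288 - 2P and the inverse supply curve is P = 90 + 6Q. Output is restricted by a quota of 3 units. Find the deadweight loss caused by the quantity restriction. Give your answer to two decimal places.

Rewriting demand in inverse form: P = 144 - 0.5Q.
Without the quota, 144 - 0.5Q = 90 + 6Q gives Q* = 8.3077.
At Q = 3 the demand price is 144 - 0.5(3) = 142.5 and the supply price is 90 + 6(3) = 108.
DWL = (1/2)(gap between curves at 3) x (Q* - 3) = (1/2)(34.5)(5.3077) = 91.5577.

91.56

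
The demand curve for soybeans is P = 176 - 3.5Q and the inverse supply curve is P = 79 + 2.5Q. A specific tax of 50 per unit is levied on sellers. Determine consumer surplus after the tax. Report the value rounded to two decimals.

Pre-tax equilibrium: 176 - 3.5Q = 79 + 2.5Q gives Q* = 16.1667, P* = 119.4167.
A tax on sellers shifts supply up by 50: 176 - 3.5Q = 79 + 2.5Q + 50, so Q_t = 7.8333. Buyers pay P_b = 148.5833; sellers receive P_s = P_b - 50 = 98.5833.
Consumer surplus is the triangle under demand above P_b: (1/2)(7.8333)(176 - 148.5833) = 107.3819.

107.38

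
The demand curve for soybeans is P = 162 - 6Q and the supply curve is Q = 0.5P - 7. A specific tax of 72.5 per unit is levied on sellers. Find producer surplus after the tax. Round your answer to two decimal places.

Rewriting supply in inverse form: P = 14 + 2Q.
Without the tax, 162 - 6Q = 14 + 2Q so Q* = 18.5 and P* = 51.
With the tax, sellers need 72.5 more per unit: 162 - 6Q = 14 + 2Q + 72.5, so Q_t = 9.4375. Buyers pay P_b = 105.375; sellers receive P_s = P_b - 72.5 = 32.875.
PS = (1/2)(Q_t)(P_s - 14) = (1/2)(9.4375)(18.875) = 89.0664.

89.07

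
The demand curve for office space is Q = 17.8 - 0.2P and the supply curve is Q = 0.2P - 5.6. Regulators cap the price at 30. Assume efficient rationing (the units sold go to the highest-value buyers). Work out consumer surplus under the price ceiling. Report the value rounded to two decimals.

Rewriting demand in inverse form: P = 89 - 5Q.
Rewriting supply in inverse form: P = 28 + 5Q.
Without the control, 89 - 5Q = 28 + 5Q so Q* = 6.1 and P* = 58.5.
At the ceiling price 30, quantity supplied is (30 - 28)/5 = 0.4; supply is the short side, so Q = 0.4 trades at P = 30.
The demand price at Q = 0.4 is 87. CS is the trapezoid between demand and 30 over [0, 0.4]: (1/2)[(89 - 30) + (87 - 30)](0.4) = 23.2.

23.20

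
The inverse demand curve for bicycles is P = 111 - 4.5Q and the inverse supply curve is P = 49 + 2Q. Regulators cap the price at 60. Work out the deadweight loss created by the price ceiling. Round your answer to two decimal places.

Free-market equilibrium: 111 - 4.5Q = 49 + 2Q gives Q* = 9.5385, P* = 68.0769.
At P = 60, sellers supply (60 - 49)/2 = 5.5 while buyers want more, so the quantity traded is 5.5 at price 60.
At Q = 5.5 the demand price is 86.25 and the supply price is 60. Deadweight loss is the triangle between the curves from 5.5 to 9.5385: (1/2)(86.25 - 60)(9.5385 - 5.5) = 53.0048.

53.00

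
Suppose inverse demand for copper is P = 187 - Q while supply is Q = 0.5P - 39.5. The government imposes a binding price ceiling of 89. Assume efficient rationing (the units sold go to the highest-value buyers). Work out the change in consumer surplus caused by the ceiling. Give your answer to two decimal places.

Rewriting supply in inverse form: P = 79 + 2Q.
Without the control, 187 - Q = 79 + 2Q so Q* = 36 and P* = 151.
At P = 89, sellers supply (89 - 79)/2 = 5 while buyers want more, so the quantity traded is 5 at price 89.
CS goes from (1/2)(36)(36) = 648 to 477.5 (computed as (187 - 89)(5) - (1/2)(1)(5)^2), a change of -170.5.

-170.50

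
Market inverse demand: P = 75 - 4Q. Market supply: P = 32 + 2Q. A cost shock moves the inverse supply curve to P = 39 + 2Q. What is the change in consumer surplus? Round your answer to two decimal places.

Initial equilibrium: Q_0 = 7.1667, P_0 = 46.3333; CS_0 = (1/2)(7.1667)(28.6667) = 102.7222, PS_0 = (1/2)(7.1667)(14.3333) = 51.3611.
New equilibrium: 75 - 4Q = 39 + 2Q gives Q_1 = 6, P_1 = 51; CS_1 = 72, PS_1 = 36.
Change in consumer surplus = 72 - 102.7222 = -30.7222.

-30.72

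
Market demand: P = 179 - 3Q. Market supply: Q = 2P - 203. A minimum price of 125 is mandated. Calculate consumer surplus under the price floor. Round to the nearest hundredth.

486.00

Rewriting supply in inverse form: P = 101.5 + 0.5Q.
Free-market equilibrium: 179 - 3Q = 101.5 + 0.5Q gives Q* = 22.1429, P* = 112.5714.
At P = 125, buyers demand (179 - 125)/3 = 18 while sellers would supply more, so the quantity traded is 18 at price 125.
CS is the triangle under demand above 125: (1/2)(18)(179 - 125) = 486.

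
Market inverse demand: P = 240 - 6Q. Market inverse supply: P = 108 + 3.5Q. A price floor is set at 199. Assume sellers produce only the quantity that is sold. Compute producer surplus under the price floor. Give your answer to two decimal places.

540.12

Free-market equilibrium: 240 - 6Q = 108 + 3.5Q gives Q* = 13.8947, P* = 156.6316.
At the floor price 199, quantity demanded is (240 - 199)/6 = 6.8333; demand is the short side, so Q = 6.8333 trades at P = 199.
The supply price at Q = 6.8333 is 131.9167. PS is the trapezoid between 199 and supply over [0, 6.8333]: (1/2)[(199 - 108) + (199 - 131.9167)](6.8333) = 540.1181.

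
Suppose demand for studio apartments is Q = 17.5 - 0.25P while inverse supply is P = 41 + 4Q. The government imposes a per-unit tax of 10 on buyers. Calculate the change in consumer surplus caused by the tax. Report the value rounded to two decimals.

-15.00

Rewriting demand in inverse form: P = 70 - 4Q.
Pre-tax equilibrium: 70 - 4Q = 41 + 4Q gives Q* = 3.625, P* = 55.5.
With the tax, buyers' net willingness to pay falls by 10: (70 - 10) - 4Q = 41 + 4Q, so Q_t = 2.375. Buyers pay P_b = 60.5; sellers receive P_s = P_b - 10 = 50.5.
CS falls from (1/2)(3.625)(14.5) = 26.2812 to (1/2)(2.375)(9.5) = 11.2812, a change of -15.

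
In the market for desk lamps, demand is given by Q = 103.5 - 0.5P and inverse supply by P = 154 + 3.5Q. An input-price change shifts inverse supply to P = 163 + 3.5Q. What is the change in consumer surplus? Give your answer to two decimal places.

Rewriting demand in inverse form: P = 207 - 2Q.
Initial equilibrium: Q_0 = 9.6364, P_0 = 187.7273; CS_0 = (1/2)(9.6364)(19.2727) = 92.8595, PS_0 = (1/2)(9.6364)(33.7273) = 162.5041.
New equilibrium: 207 - 2Q = 163 + 3.5Q gives Q_1 = 8, P_1 = 191; CS_1 = 64, PS_1 = 112.
Change in consumer surplus = 64 - 92.8595 = -28.8595.

-28.86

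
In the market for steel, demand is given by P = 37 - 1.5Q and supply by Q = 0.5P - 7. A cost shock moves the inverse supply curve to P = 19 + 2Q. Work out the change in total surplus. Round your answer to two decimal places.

-29.29

Rewriting supply in inverse form: P = 14 + 2Q.
Initial equilibrium: Q_0 = 6.5714, P_0 = 27.1429; CS_0 = (1/2)(6.5714)(9.8571) = 32.3878, PS_0 = (1/2)(6.5714)(13.1429) = 43.1837.
New equilibrium: 37 - 1.5Q = 19 + 2Q gives Q_1 = 5.1429, P_1 = 29.2857; CS_1 = 19.8367, PS_1 = 26.449.
Change in total surplus = (19.8367 + 26.449) - (32.3878 + 43.1837) = -29.2857.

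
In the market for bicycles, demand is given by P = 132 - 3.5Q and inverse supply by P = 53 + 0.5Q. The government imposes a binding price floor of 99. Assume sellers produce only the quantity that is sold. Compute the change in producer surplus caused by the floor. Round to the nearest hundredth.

Without the control, 132 - 3.5Q = 53 + 0.5Q so Q* = 19.75 and P* = 62.875.
At P = 99, buyers demand (132 - 99)/3.5 = 9.4286 while sellers would supply more, so the quantity traded is 9.4286 at price 99.
PS goes from (1/2)(19.75)(9.875) = 97.5156 to 411.4898 (computed as (99 - 53)(9.4286) - (1/2)(0.5)(9.4286)^2), a change of 313.9742.

313.97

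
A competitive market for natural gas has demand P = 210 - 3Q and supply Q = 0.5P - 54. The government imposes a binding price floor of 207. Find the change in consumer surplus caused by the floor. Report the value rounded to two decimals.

-622.74

Rewriting supply in inverse form: P = 108 + 2Q.
Free-market equilibrium: 210 - 3Q = 108 + 2Q gives Q* = 20.4, P* = 148.8.
At the floor price 207, quantity demanded is (210 - 207)/3 = 1; demand is the short side, so Q = 1 trades at P = 207.
CS goes from (1/2)(20.4)(61.2) = 624.24 to 1.5 (computed as (210 - 207)(1) - (1/2)(3)(1)^2), a change of -622.74.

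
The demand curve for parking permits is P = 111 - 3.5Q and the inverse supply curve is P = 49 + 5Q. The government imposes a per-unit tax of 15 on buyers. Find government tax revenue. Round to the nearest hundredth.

82.94

Without the tax, 111 - 3.5Q = 49 + 5Q so Q* = 7.2941 and P* = 85.4706.
With the tax, buyers' net willingness to pay falls by 15: (111 - 15) - 3.5Q = 49 + 5Q, so Q_t = 5.5294. Buyers pay P_b = 91.6471; sellers receive P_s = P_b - 15 = 76.6471.
Tax revenue = t x Q_t = 15 x 5.5294 = 82.9412.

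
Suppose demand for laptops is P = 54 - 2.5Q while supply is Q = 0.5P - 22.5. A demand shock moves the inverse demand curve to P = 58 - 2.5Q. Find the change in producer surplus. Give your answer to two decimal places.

Rewriting supply in inverse form: P = 45 + 2Q.
Initial equilibrium: Q_0 = 2, P_0 = 49; CS_0 = (1/2)(2)(5) = 5, PS_0 = (1/2)(2)(4) = 4.
New equilibrium: 58 - 2.5Q = 45 + 2Q gives Q_1 = 2.8889, P_1 = 50.7778; CS_1 = 10.4321, PS_1 = 8.3457.
Change in producer surplus = 8.3457 - 4 = 4.3457.

4.35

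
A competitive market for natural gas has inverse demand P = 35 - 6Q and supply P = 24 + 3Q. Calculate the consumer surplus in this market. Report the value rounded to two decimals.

4.48

Setting demand equal to supply, 11 = 9Q, so Q* = 1.2222 and P* = 27.6667.
CS is the area between the demand curve and P* from 0 to Q*: (1/2)(1.2222)(7.3333) = 4.4815.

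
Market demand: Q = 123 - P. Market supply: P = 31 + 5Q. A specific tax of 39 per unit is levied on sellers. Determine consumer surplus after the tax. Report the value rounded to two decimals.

Rewriting demand in inverse form: P = 123 - Q.
Without the tax, 123 - Q = 31 + 5Q so Q* = 15.3333 and P* = 107.6667.
A tax on sellers shifts supply up by 39: 123 - Q = 31 + 5Q + 39, so Q_t = 8.8333. Buyers pay P_b = 114.1667; sellers receive P_s = P_b - 39 = 75.1667.
CS = (1/2)(Q_t)(123 - P_b) = (1/2)(8.8333)(8.8333) = 39.0139.

39.01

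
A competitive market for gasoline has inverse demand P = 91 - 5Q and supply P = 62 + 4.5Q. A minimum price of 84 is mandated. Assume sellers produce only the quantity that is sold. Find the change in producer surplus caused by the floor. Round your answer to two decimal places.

5.42

Without the control, 91 - 5Q = 62 + 4.5Q so Q* = 3.0526 and P* = 75.7368.
At P = 84, buyers demand (91 - 84)/5 = 1.4 while sellers would supply more, so the quantity traded is 1.4 at price 84.
PS goes from (1/2)(3.0526)(13.7368) = 20.9668 to 26.39 (computed as (84 - 62)(1.4) - (1/2)(4.5)(1.4)^2), a change of 5.4232.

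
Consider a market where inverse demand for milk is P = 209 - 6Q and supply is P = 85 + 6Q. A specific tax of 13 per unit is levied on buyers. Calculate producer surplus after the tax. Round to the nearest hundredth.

Without the tax, 209 - 6Q = 85 + 6Q so Q* = 10.3333 and P* = 147.
With the tax, buyers' net willingness to pay falls by 13: (209 - 13) - 6Q = 85 + 6Q, so Q_t = 9.25. Buyers pay P_b = 153.5; sellers receive P_s = P_b - 13 = 140.5.
PS = (1/2)(Q_t)(P_s - 85) = (1/2)(9.25)(55.5) = 256.6875.

256.69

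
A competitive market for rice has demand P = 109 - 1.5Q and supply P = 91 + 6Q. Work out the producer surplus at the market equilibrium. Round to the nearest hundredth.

17.28

Equilibrium: 109 - 1.5Q = 91 + 6Q, so Q* = 2.4 and P* = 105.4.
Producer surplus is the triangle above supply below P*: (1/2)(2.4)(105.4 - 91) = (1/2)(2.4)(14.4) = 17.28.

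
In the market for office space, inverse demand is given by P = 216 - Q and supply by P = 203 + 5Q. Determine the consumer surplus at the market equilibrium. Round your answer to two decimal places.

Setting demand equal to supply, 13 = 6Q, so Q* = 2.1667 and P* = 213.8333.
Consumer surplus is the triangle under demand above P*: (1/2)(2.1667)(216 - 213.8333) = (1/2)(2.1667)(2.1667) = 2.3472.

2.35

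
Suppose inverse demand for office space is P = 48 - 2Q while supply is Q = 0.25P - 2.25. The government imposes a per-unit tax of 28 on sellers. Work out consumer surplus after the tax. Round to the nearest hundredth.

Rewriting supply in inverse form: P = 9 + 4Q.
Pre-tax equilibrium: 48 - 2Q = 9 + 4Q gives Q* = 6.5, P* = 35.
With the tax, sellers need 28 more per unit: 48 - 2Q = 9 + 4Q + 28, so Q_t = 1.8333. Buyers pay P_b = 44.3333; sellers receive P_s = P_b - 28 = 16.3333.
Consumer surplus is the triangle under demand above P_b: (1/2)(1.8333)(48 - 44.3333) = 3.3611.

3.36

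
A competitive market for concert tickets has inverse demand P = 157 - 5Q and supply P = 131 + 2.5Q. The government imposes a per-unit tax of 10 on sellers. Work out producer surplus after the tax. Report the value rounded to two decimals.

Pre-tax equilibrium: 157 - 5Q = 131 + 2.5Q gives Q* = 3.4667, P* = 139.6667.
With the tax, sellers need 10 more per unit: 157 - 5Q = 131 + 2.5Q + 10, so Q_t = 2.1333. Buyers pay P_b = 146.3333; sellers receive P_s = P_b - 10 = 136.3333.
PS = (1/2)(Q_t)(P_s - 131) = (1/2)(2.1333)(5.3333) = 5.6889.

5.69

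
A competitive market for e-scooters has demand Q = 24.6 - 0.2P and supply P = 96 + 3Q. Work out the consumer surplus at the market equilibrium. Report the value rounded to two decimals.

Rewriting demand in inverse form: P = 123 - 5Q.
Setting demand equal to supply, 27 = 8Q, so Q* = 3.375 and P* = 106.125.
Consumer surplus is the triangle under demand above P*: (1/2)(3.375)(123 - 106.125) = (1/2)(3.375)(16.875) = 28.4766.

28.48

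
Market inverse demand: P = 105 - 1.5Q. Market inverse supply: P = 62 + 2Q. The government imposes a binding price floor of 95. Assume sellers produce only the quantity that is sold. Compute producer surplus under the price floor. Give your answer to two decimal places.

175.56

Without the control, 105 - 1.5Q = 62 + 2Q so Q* = 12.2857 and P* = 86.5714.
At the floor price 95, quantity demanded is (105 - 95)/1.5 = 6.6667; demand is the short side, so Q = 6.6667 trades at P = 95.
The supply price at Q = 6.6667 is 75.3333. PS is the trapezoid between 95 and supply over [0, 6.6667]: (1/2)[(95 - 62) + (95 - 75.3333)](6.6667) = 175.5556.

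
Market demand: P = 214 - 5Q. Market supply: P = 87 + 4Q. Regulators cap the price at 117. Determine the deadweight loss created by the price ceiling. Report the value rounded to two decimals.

Without the control, 214 - 5Q = 87 + 4Q so Q* = 14.1111 and P* = 143.4444.
At the ceiling price 117, quantity supplied is (117 - 87)/4 = 7.5; supply is the short side, so Q = 7.5 trades at P = 117.
The lost-trades triangle has base Q* - 7.5 = 6.6111 and height equal to the gap between the curves at Q = 7.5, which is 176.5 - 117 = 59.5. DWL = (1/2)(6.6111)(59.5) = 196.6806.

196.68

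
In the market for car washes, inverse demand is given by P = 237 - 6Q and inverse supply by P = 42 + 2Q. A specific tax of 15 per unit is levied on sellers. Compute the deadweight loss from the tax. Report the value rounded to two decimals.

14.06

Pre-tax equilibrium: 237 - 6Q = 42 + 2Q gives Q* = 24.375, P* = 90.75.
With the tax, sellers need 15 more per unit: 237 - 6Q = 42 + 2Q + 15, so Q_t = 22.5. Buyers pay P_b = 102; sellers receive P_s = P_b - 15 = 87.
Deadweight loss is the triangle between the curves from Q_t to Q*: (1/2)(24.375 - 22.5)(15) = 14.0625.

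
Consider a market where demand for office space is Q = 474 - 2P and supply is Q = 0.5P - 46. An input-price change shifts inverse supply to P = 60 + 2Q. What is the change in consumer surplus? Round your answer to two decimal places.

Rewriting demand in inverse form: P = 237 - 0.5Q.
Rewriting supply in inverse form: P = 92 + 2Q.
Initial equilibrium: Q_0 = 58, P_0 = 208; CS_0 = (1/2)(58)(29) = 841, PS_0 = (1/2)(58)(116) = 3364.
New equilibrium: 237 - 0.5Q = 60 + 2Q gives Q_1 = 70.8, P_1 = 201.6; CS_1 = 1253.16, PS_1 = 5012.64.
Change in consumer surplus = 1253.16 - 841 = 412.16.

412.16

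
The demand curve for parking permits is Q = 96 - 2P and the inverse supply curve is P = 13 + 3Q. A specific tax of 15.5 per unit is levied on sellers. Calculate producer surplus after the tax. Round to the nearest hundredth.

46.56

Rewriting demand in inverse form: P = 48 - 0.5Q.
Pre-tax equilibrium: 48 - 0.5Q = 13 + 3Q gives Q* = 10, P* = 43.
With the tax, sellers need 15.5 more per unit: 48 - 0.5Q = 13 + 3Q + 15.5, so Q_t = 5.5714. Buyers pay P_b = 45.2143; sellers receive P_s = P_b - 15.5 = 29.7143.
Producer surplus is the triangle above supply below P_s: (1/2)(5.5714)(29.7143 - 13) = 46.5612.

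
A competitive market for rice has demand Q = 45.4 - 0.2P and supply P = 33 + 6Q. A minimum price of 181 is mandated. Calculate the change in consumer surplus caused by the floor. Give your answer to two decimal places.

Rewriting demand in inverse form: P = 227 - 5Q.
Free-market equilibrium: 227 - 5Q = 33 + 6Q gives Q* = 17.6364, P* = 138.8182.
At P = 181, buyers demand (227 - 181)/5 = 9.2 while sellers would supply more, so the quantity traded is 9.2 at price 181.
CS goes from (1/2)(17.6364)(88.1818) = 777.6033 to 211.6 (computed as (227 - 181)(9.2) - (1/2)(5)(9.2)^2), a change of -566.0033.

-566.00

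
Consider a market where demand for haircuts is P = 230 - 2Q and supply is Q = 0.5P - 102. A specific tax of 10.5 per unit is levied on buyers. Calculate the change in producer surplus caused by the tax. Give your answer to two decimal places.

Rewriting supply in inverse form: P = 204 + 2Q.
Pre-tax equilibrium: 230 - 2Q = 204 + 2Q gives Q* = 6.5, P* = 217.
With the tax, buyers' net willingness to pay falls by 10.5: (230 - 10.5) - 2Q = 204 + 2Q, so Q_t = 3.875. Buyers pay P_b = 222.25; sellers receive P_s = P_b - 10.5 = 211.75.
PS falls from (1/2)(6.5)(13) = 42.25 to (1/2)(3.875)(7.75) = 15.0156, a change of -27.2344.

-27.23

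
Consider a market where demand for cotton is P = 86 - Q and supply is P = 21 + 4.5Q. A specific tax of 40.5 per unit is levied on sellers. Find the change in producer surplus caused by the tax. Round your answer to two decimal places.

Pre-tax equilibrium: 86 - Q = 21 + 4.5Q gives Q* = 11.8182, P* = 74.1818.
With the tax, sellers need 40.5 more per unit: 86 - Q = 21 + 4.5Q + 40.5, so Q_t = 4.4545. Buyers pay P_b = 81.5455; sellers receive P_s = P_b - 40.5 = 41.0455.
Producers lose the trapezoid between P_s and P* out to Q_t plus the triangle from Q_t to Q*: change in PS = 44.6467 - 314.2562 = -269.6095.

-269.61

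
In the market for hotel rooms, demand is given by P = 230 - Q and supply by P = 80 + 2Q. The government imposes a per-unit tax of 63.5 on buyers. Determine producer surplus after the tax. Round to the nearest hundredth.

831.36

Without the tax, 230 - Q = 80 + 2Q so Q* = 50 and P* = 180.
A tax on buyers shifts demand down by 63.5: (230 - 63.5) - Q = 80 + 2Q, so Q_t = 28.8333. Buyers pay P_b = 201.1667; sellers receive P_s = P_b - 63.5 = 137.6667.
Producer surplus is the triangle above supply below P_s: (1/2)(28.8333)(137.6667 - 80) = 831.3611.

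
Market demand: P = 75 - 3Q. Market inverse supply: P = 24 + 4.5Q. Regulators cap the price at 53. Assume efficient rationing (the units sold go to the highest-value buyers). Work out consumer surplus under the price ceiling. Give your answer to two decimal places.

Free-market equilibrium: 75 - 3Q = 24 + 4.5Q gives Q* = 6.8, P* = 54.6.
At P = 53, sellers supply (53 - 24)/4.5 = 6.4444 while buyers want more, so the quantity traded is 6.4444 at price 53.
The demand price at Q = 6.4444 is 55.6667. CS is the trapezoid between demand and 53 over [0, 6.4444]: (1/2)[(75 - 53) + (55.6667 - 53)](6.4444) = 79.4815.

79.48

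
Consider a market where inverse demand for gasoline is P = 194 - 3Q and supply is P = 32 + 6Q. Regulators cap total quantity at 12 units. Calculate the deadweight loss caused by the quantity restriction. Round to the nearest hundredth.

162.00

Without the quota, 194 - 3Q = 32 + 6Q gives Q* = 18.
At Q = 12 the demand price is 194 - 3(12) = 158 and the supply price is 32 + 6(12) = 104.
Deadweight loss is the triangle between the curves from 12 to 18: (1/2)(158 - 104)(18 - 12) = 162.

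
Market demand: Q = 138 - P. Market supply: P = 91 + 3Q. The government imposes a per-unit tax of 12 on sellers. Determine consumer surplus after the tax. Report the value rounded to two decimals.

Rewriting demand in inverse form: P = 138 - Q.
Without the tax, 138 - Q = 91 + 3Q so Q* = 11.75 and P* = 126.25.
A tax on sellers shifts supply up by 12: 138 - Q = 91 + 3Q + 12, so Q_t = 8.75. Buyers pay P_b = 129.25; sellers receive P_s = P_b - 12 = 117.25.
Consumer surplus is the triangle under demand above P_b: (1/2)(8.75)(138 - 129.25) = 38.2812.

38.28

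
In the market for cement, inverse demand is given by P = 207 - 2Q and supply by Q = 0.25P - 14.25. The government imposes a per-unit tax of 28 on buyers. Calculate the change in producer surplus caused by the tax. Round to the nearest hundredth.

Rewriting supply in inverse form: P = 57 + 4Q.
Pre-tax equilibrium: 207 - 2Q = 57 + 4Q gives Q* = 25, P* = 157.
With the tax, buyers' net willingness to pay falls by 28: (207 - 28) - 2Q = 57 + 4Q, so Q_t = 20.3333. Buyers pay P_b = 166.3333; sellers receive P_s = P_b - 28 = 138.3333.
PS falls from (1/2)(25)(100) = 1250 to (1/2)(20.3333)(81.3333) = 826.8889, a change of -423.1111.

-423.11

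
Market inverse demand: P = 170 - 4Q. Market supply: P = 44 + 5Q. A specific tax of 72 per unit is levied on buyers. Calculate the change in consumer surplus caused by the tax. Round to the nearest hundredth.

-320.00

Pre-tax equilibrium: 170 - 4Q = 44 + 5Q gives Q* = 14, P* = 114.
With the tax, buyers' net willingness to pay falls by 72: (170 - 72) - 4Q = 44 + 5Q, so Q_t = 6. Buyers pay P_b = 146; sellers receive P_s = P_b - 72 = 74.
Consumers lose the trapezoid between P* and P_b out to Q_t plus the triangle from Q_t to Q*: change in CS = 72 - 392 = -320.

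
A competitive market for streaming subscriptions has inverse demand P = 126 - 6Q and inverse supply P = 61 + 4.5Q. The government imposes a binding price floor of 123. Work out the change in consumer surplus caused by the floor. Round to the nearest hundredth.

-114.22

Free-market equilibrium: 126 - 6Q = 61 + 4.5Q gives Q* = 6.1905, P* = 88.8571.
At P = 123, buyers demand (126 - 123)/6 = 0.5 while sellers would supply more, so the quantity traded is 0.5 at price 123.
CS goes from (1/2)(6.1905)(37.1429) = 114.966 to 0.75 (computed as (126 - 123)(0.5) - (1/2)(6)(0.5)^2), a change of -114.216.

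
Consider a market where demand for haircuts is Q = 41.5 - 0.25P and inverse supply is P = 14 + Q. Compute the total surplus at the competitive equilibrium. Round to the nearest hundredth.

Rewriting demand in inverse form: P = 166 - 4Q.
Setting demand equal to supply, 152 = 5Q, so Q* = 30.4 and P* = 44.4.
CS = (1/2)(30.4)(121.6) = 1848.32 and PS = (1/2)(30.4)(30.4) = 462.08, so total surplus = 2310.4.

2310.40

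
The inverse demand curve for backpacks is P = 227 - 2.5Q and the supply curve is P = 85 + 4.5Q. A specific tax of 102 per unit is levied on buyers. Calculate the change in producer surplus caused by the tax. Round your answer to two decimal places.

-852.43

Pre-tax equilibrium: 227 - 2.5Q = 85 + 4.5Q gives Q* = 20.2857, P* = 176.2857.
With the tax, buyers' net willingness to pay falls by 102: (227 - 102) - 2.5Q = 85 + 4.5Q, so Q_t = 5.7143. Buyers pay P_b = 212.7143; sellers receive P_s = P_b - 102 = 110.7143.
Producers lose the trapezoid between P_s and P* out to Q_t plus the triangle from Q_t to Q*: change in PS = 73.4694 - 925.898 = -852.4286.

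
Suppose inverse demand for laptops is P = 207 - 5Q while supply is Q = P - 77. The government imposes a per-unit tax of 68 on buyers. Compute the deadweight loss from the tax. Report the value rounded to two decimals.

385.33

Rewriting supply in inverse form: P = 77 + Q.
Pre-tax equilibrium: 207 - 5Q = 77 + Q gives Q* = 21.6667, P* = 98.6667.
With the tax, buyers' net willingness to pay falls by 68: (207 - 68) - 5Q = 77 + Q, so Q_t = 10.3333. Buyers pay P_b = 155.3333; sellers receive P_s = P_b - 68 = 87.3333.
Deadweight loss is the triangle between the curves from Q_t to Q*: (1/2)(21.6667 - 10.3333)(68) = 385.3333.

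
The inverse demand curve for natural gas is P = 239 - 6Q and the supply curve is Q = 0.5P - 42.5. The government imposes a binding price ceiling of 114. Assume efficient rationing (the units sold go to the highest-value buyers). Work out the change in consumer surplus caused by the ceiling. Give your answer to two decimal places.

Rewriting supply in inverse form: P = 85 + 2Q.
Free-market equilibrium: 239 - 6Q = 85 + 2Q gives Q* = 19.25, P* = 123.5.
At the ceiling price 114, quantity supplied is (114 - 85)/2 = 14.5; supply is the short side, so Q = 14.5 trades at P = 114.
CS goes from (1/2)(19.25)(115.5) = 1111.6875 to 1181.75 (computed as (239 - 114)(14.5) - (1/2)(6)(14.5)^2), a change of 70.0625.

70.06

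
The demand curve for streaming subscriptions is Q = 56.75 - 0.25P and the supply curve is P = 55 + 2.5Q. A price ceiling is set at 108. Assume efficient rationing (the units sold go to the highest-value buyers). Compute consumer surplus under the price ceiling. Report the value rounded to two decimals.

Rewriting demand in inverse form: P = 227 - 4Q.
Without the control, 227 - 4Q = 55 + 2.5Q so Q* = 26.4615 and P* = 121.1538.
At the ceiling price 108, quantity supplied is (108 - 55)/2.5 = 21.2; supply is the short side, so Q = 21.2 trades at P = 108.
The demand price at Q = 21.2 is 142.2. CS is the trapezoid between demand and 108 over [0, 21.2]: (1/2)[(227 - 108) + (142.2 - 108)](21.2) = 1623.92.

1623.92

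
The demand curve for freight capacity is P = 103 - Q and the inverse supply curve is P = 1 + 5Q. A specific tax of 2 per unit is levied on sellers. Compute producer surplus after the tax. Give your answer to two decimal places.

Without the tax, 103 - Q = 1 + 5Q so Q* = 17 and P* = 86.
A tax on sellers shifts supply up by 2: 103 - Q = 1 + 5Q + 2, so Q_t = 16.6667. Buyers pay P_b = 86.3333; sellers receive P_s = P_b - 2 = 84.3333.
Producer surplus is the triangle above supply below P_s: (1/2)(16.6667)(84.3333 - 1) = 694.4444.

694.44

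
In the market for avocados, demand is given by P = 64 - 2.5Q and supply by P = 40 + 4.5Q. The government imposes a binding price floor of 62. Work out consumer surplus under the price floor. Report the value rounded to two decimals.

0.80

Free-market equilibrium: 64 - 2.5Q = 40 + 4.5Q gives Q* = 3.4286, P* = 55.4286.
At the floor price 62, quantity demanded is (64 - 62)/2.5 = 0.8; demand is the short side, so Q = 0.8 trades at P = 62.
CS is the triangle under demand above 62: (1/2)(0.8)(64 - 62) = 0.8.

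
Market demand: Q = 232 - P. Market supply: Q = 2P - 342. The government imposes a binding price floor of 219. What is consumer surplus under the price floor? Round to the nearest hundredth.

84.50

Rewriting demand in inverse form: P = 232 - Q.
Rewriting supply in inverse form: P = 171 + 0.5Q.
Without the control, 232 - Q = 171 + 0.5Q so Q* = 40.6667 and P* = 191.3333.
At P = 219, buyers demand (232 - 219)/1 = 13 while sellers would supply more, so the quantity traded is 13 at price 219.
CS is the triangle under demand above 219: (1/2)(13)(232 - 219) = 84.5.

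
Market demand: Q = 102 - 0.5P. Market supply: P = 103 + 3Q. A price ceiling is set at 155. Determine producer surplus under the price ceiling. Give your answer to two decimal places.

Rewriting demand in inverse form: P = 204 - 2Q.
Free-market equilibrium: 204 - 2Q = 103 + 3Q gives Q* = 20.2, P* = 163.6.
At the ceiling price 155, quantity supplied is (155 - 103)/3 = 17.3333; supply is the short side, so Q = 17.3333 trades at P = 155.
PS is the triangle above supply below 155: (1/2)(17.3333)(155 - 103) = 450.6667.

450.67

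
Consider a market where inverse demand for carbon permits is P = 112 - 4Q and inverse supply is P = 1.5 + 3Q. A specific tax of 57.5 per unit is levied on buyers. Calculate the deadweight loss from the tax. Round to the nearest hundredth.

236.16

Pre-tax equilibrium: 112 - 4Q = 1.5 + 3Q gives Q* = 15.7857, P* = 48.8571.
A tax on buyers shifts demand down by 57.5: (112 - 57.5) - 4Q = 1.5 + 3Q, so Q_t = 7.5714. Buyers pay P_b = 81.7143; sellers receive P_s = P_b - 57.5 = 24.2143.
Deadweight loss is the triangle between the curves from Q_t to Q*: (1/2)(15.7857 - 7.5714)(57.5) = 236.1607.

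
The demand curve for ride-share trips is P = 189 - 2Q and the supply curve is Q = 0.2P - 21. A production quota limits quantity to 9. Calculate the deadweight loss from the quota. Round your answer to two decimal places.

Rewriting supply in inverse form: P = 105 + 5Q.
Unrestricted equilibrium: Q* = (189 - 105)/(2 + 5) = 12.
At Q = 9 the demand price is 189 - 2(9) = 171 and the supply price is 105 + 5(9) = 150.
DWL = (1/2)(gap between curves at 9) x (Q* - 9) = (1/2)(21)(3) = 31.5.

31.50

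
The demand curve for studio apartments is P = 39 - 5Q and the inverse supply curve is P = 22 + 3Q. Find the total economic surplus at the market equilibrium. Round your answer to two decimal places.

18.06

Setting demand equal to supply, 17 = 8Q, so Q* = 2.125 and P* = 28.375.
CS = (1/2)(2.125)(10.625) = 11.2891 and PS = (1/2)(2.125)(6.375) = 6.7734, so total surplus = 18.0625.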